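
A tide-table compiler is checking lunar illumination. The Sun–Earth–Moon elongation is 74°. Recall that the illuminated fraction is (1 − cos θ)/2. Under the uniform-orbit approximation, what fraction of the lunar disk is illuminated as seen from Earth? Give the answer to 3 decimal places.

0.362

Half-versine of 74°: (1 − 0.276)/2 = 0.362.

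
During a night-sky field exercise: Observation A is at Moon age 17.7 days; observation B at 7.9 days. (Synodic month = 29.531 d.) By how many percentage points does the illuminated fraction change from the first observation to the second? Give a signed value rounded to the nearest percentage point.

θ₁ = 360° × 17.7/29.531 = 215.8°, f₁ = (1 − cos θ₁)/2 = 0.906.
θ₂ = 360° × 7.9/29.531 = 96.3°, f₂ = (1 − cos θ₂)/2 = 0.555.
Change = f₂ − f₁ = -0.351 → -35 percentage points.

-35 percentage points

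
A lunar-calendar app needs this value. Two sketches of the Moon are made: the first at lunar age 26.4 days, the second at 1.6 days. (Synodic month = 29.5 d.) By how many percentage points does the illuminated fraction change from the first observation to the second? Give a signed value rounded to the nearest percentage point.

First observation: θ = 360°·26.4/29.5 = 322.2°, so f = 0.105.
Second observation: θ = 19.5°, f = 0.029.
Δf = 0.029 − 0.105 = -0.076, i.e. -8 pp.

-8 percentage points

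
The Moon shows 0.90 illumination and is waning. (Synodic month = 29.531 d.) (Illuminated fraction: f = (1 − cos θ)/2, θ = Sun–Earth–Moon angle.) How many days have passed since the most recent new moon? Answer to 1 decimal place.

17.8 days

From f = (1 − cos θ)/2: cos θ = 1 − 2×0.90 = -0.800; arccos → 143.1°.
Since the Moon is past full (waning), take the reflex angle: θ = 360° − 143.1° = 216.9°.
At 360°/29.531 d per day, 216.9° corresponds to 17.79 days.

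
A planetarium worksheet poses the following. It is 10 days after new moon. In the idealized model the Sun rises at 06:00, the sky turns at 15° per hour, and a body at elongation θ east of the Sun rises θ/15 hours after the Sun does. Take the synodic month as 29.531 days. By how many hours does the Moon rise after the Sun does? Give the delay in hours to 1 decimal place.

Elongation θ = 360° × 10/29.531 ≈ 121.9°.
At 15° of sky rotation per hour, 121.9° corresponds to a 8.13 h lag.
So the Moon rises 8.13 h after the Sun.

8.1 h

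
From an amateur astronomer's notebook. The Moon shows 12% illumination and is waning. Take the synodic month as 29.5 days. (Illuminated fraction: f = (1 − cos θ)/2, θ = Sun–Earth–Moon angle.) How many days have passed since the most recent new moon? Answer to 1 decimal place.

Invert f = (1 − cos θ)/2 to get cos θ = 1 − 2(0.12) = 0.760, hence θ₀ = arccos 0.760 = 40.5°.
Waning ⇒ past full, so θ = 360° − 40.5° = 319.5°.
At 360°/29.5 d per day, 319.5° corresponds to 26.18 days.

26.2 days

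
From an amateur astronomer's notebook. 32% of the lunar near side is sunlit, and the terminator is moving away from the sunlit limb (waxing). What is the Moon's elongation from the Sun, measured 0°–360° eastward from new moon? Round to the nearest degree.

cos θ = 1 − 2f = 0.360, giving a principal value of 68.9°.
Waxing ⇒ before full, so θ = 68.9°.

69°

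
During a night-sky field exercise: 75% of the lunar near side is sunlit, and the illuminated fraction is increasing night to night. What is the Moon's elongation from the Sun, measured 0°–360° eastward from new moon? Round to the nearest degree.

120°

From f = (1 − cos θ)/2: cos θ = 1 − 2×0.75 = -0.500; arccos → 120.0°.
The Moon is waxing (0°–180°), so θ = 120.0° directly.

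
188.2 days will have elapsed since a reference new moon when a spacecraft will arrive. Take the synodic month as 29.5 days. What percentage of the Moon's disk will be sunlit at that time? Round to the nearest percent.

188.2/29.5 = 6.380 lunations, so 6 complete cycles and 11.20 d into the next.
Phase angle: θ = 360°·(11.20 d)/(29.5 d) = 136.7°.
Illuminated fraction = (1 − cos 136.7°)/2 = (1 − (-0.728))/2 ≈ 0.864, so 86%.

86%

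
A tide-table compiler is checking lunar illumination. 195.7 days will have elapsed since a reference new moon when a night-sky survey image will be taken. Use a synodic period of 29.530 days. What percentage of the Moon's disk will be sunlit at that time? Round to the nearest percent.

195.7 d spans 6 complete synodic months (6 × 29.530 = 177.18 d) plus 18.52 d.
Elongation θ = 360° × 18.52/29.530 ≈ 225.8°.
With cos θ = (-0.697), the lit fraction is (1 − (-0.697))/2 ≈ 0.849, so 85%.

85%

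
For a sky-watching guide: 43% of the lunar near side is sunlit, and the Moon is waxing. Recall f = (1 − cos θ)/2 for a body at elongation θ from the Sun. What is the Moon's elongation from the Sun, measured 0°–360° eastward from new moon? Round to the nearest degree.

From f = (1 − cos θ)/2: cos θ = 1 − 2×0.43 = 0.140; arccos → 82.0°.
Before full moon the principal value applies: θ = 82.0°.

82°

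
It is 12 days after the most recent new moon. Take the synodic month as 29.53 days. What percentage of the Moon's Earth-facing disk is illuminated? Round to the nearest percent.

92%

Elongation θ = 360° × 12/29.53 ≈ 146.3°.
Illuminated fraction = (1 − cos 146.3°)/2 = (1 − (-0.832))/2 ≈ 0.916, so 92%.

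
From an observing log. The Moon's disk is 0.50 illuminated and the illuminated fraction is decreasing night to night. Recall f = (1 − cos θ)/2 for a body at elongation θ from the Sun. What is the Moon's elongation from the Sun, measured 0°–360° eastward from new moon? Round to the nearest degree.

270°

From f = (1 − cos θ)/2: cos θ = 1 − 2×0.50 = 0.000; arccos → 90.0°.
Waning ⇒ past full, so θ = 360° − 90.0° = 270.0°.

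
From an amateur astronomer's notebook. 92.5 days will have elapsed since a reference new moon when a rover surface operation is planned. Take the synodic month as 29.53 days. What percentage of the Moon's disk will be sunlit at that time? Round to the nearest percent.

Reduce mod P: 92.5 − 3×29.53 = 3.91 d into the current lunation.
Elongation θ = 360° × 3.91/29.53 ≈ 47.7°.
cos 47.7° = 0.673, so f = (1 − 0.673)/2 = 0.163, so 16%.

16%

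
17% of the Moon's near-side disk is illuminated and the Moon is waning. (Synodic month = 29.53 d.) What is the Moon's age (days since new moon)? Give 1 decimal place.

Invert f = (1 − cos θ)/2 to get cos θ = 1 − 2(0.17) = 0.660, hence θ₀ = arccos 0.660 = 48.7°.
Waning ⇒ past full, so θ = 360° − 48.7° = 311.3°.
That fraction of the synodic month is 311.3/360 × 29.53 d ≈ 25.54 d.

25.5 days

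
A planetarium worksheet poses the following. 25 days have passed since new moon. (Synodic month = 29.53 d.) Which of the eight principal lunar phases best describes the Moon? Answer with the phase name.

waning crescent

θ ≈ 360° × 25/29.53 = 305°, which falls in the waning crescent sector.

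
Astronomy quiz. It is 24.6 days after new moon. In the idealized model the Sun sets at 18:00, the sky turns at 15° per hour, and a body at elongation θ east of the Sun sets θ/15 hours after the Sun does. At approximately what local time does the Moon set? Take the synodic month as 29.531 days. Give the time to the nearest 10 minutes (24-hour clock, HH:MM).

The Moon has covered 24.6/29.531 of its cycle, so θ ≈ 360° × 24.6/29.531 = 299.9°.
At 15° of sky rotation per hour, 299.9° corresponds to a 19.99 h lag.
18:00 + 19.993 h ≈ 14:00 → 14:00 to the nearest ten minutes.

14:00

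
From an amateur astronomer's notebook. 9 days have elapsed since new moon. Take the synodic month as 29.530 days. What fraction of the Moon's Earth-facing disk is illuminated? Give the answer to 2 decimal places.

0.67

Elongation θ = 360° × 9/29.530 ≈ 109.7°.
Illuminated fraction = (1 − cos 109.7°)/2 = (1 − (-0.337))/2 ≈ 0.669.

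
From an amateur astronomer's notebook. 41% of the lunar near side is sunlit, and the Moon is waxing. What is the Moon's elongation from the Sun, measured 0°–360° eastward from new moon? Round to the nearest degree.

80°

Invert f = (1 − cos θ)/2 to get cos θ = 1 − 2(0.41) = 0.180, hence θ₀ = arccos 0.180 = 79.6°.
Before full moon the principal value applies: θ = 79.6°.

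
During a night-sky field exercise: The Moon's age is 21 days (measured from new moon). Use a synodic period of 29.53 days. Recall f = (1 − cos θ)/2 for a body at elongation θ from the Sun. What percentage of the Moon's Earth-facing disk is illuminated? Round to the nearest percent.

Phase angle: θ = 360°·(21 d)/(29.53 d) = 256.0°.
Illuminated fraction = (1 − cos 256.0°)/2 = (1 − (-0.242))/2 ≈ 0.621, so 62%.

62%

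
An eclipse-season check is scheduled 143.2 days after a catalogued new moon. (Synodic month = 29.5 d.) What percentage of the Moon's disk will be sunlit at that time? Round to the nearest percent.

20%

Reduce mod P: 143.2 − 4×29.5 = 25.20 d into the current lunation.
Phase angle: θ = 360°·(25.20 d)/(29.5 d) = 307.5°.
Illuminated fraction = (1 − cos 307.5°)/2 = (1 − 0.609)/2 ≈ 0.195, so 20%.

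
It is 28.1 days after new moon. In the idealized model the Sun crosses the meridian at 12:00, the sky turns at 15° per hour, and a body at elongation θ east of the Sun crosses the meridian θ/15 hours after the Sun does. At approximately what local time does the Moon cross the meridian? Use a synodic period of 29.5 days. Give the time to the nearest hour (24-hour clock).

11:00

Phase angle: θ = 360°·(28.1 d)/(29.5 d) = 342.9°.
Delay after the Sun = 342.9° / (15°/h) ≈ 22.86 h.
12:00 + 22.86 h ≈ 10:52 → 11:00 to the nearest hour.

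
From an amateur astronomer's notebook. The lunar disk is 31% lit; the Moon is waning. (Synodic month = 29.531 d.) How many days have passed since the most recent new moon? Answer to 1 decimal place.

cos θ = 1 − 2f = 0.380, giving a principal value of 67.7°.
Since the Moon is past full (waning), take the reflex angle: θ = 360° − 67.7° = 292.3°.
At 360°/29.531 d per day, 292.3° corresponds to 23.98 days.

24.0 days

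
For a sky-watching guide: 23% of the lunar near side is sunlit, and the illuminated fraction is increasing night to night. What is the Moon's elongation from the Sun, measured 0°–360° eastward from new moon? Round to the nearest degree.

cos θ = 1 − 2f = 0.540, giving a principal value of 57.3°.
Waxing ⇒ before full, so θ = 57.3°.

57°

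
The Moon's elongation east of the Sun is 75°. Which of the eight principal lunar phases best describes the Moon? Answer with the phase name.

75° lies in the first quarter sector of the 8-phase cycle.

first quarter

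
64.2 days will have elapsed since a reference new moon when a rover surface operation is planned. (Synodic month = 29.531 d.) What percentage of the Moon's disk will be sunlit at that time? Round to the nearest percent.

64.2/29.531 = 2.174 lunations, so 2 complete cycles and 5.14 d into the next.
Phase angle: θ = 360°·(5.14 d)/(29.531 d) = 62.6°.
Illuminated fraction = (1 − cos 62.6°)/2 = (1 − 0.460)/2 ≈ 0.270, so 27%.

27%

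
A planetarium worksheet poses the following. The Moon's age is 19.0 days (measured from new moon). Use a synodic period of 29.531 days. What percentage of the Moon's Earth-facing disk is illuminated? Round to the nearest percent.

81%

Elongation θ = 360° × 19.0/29.531 ≈ 231.6°.
With cos θ = (-0.621), the lit fraction is (1 − (-0.621))/2 ≈ 0.810, so 81%.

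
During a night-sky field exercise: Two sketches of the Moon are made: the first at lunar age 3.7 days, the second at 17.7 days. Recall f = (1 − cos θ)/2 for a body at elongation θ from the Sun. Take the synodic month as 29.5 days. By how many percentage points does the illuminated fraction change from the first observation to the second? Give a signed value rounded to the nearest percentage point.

First observation: θ = 360°·3.7/29.5 = 45.2°, so f = 0.147.
Second observation: θ = 216.0°, f = 0.905.
Δf = 0.905 − 0.147 = +0.757, i.e. +76 pp.

+76 pp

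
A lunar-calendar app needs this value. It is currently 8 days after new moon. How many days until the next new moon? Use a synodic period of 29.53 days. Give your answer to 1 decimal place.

21.5 days

The next new moon completes the synodic month: 29.53 − 8 = 21.530 days.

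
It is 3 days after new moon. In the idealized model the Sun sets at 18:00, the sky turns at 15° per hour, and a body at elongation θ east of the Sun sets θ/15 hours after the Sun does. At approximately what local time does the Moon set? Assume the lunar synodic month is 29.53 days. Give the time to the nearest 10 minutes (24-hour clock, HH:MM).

20:30

Phase angle: θ = 360°·(3 d)/(29.53 d) = 36.6°.
At 15° of sky rotation per hour, 36.6° corresponds to a 2.44 h lag.
18:00 + 2.438 h ≈ 20:26 → 20:30 to the nearest ten minutes.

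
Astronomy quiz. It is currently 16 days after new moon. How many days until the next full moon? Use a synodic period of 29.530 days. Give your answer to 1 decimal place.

28.3 days

Full moon occurs at elongation 180°, i.e. at age 29.530 × 180/360 = 14.765 d.
This lunation's full moon (14.765 d) has passed, so add one period: 44.295 − 16 = 28.295 days.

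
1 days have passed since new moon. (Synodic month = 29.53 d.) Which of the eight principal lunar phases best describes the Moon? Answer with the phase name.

θ ≈ 360° × 1/29.53 = 12°, which falls in the new moon sector.

new moon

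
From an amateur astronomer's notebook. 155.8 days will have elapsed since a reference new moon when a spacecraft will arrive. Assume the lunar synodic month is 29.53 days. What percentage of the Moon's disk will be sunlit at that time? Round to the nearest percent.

155.8 d spans 5 complete synodic months (5 × 29.53 = 147.65 d) plus 8.15 d.
Phase angle: θ = 360°·(8.15 d)/(29.53 d) = 99.4°.
With cos θ = (-0.163), the lit fraction is (1 − (-0.163))/2 ≈ 0.581, so 58%.

58%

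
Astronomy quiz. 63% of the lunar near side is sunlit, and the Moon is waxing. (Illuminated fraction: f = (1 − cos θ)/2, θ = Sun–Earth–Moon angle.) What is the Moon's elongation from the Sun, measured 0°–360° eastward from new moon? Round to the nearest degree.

cos θ = 1 − 2f = -0.260, giving a principal value of 105.1°.
Waxing ⇒ before full, so θ = 105.1°.

105°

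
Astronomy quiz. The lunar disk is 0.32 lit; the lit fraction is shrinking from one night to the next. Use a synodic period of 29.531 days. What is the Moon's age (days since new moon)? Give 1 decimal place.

23.9 days

Invert f = (1 − cos θ)/2 to get cos θ = 1 − 2(0.32) = 0.360, hence θ₀ = arccos 0.360 = 68.9°.
A waning Moon lies in 180°–360°, so θ = 360° − 68.9° = 291.1°.
That fraction of the synodic month is 291.1/360 × 29.531 d ≈ 23.88 d.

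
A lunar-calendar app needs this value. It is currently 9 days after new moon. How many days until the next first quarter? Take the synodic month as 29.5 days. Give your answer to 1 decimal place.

27.9 days

First quarter occurs at elongation 90°, i.e. at age 29.5 × 90/360 = 7.375 d.
This lunation's first quarter (7.375 d) has passed, so add one period: 36.875 − 9 = 27.875 days.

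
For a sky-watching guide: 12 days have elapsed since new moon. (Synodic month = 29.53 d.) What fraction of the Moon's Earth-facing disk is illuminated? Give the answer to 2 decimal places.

Elongation θ = 360° × 12/29.53 ≈ 146.3°.
cos 146.3° = (-0.832), so f = (1 − (-0.832))/2 = 0.916.

0.92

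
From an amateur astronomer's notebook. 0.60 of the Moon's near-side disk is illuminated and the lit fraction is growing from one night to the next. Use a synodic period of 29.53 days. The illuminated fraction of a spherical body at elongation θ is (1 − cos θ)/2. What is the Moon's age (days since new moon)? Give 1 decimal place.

8.3 days

cos θ = 1 − 2f = -0.200, giving a principal value of 101.5°.
Waxing ⇒ before full, so θ = 101.5°.
That fraction of the synodic month is 101.5/360 × 29.53 d ≈ 8.33 d.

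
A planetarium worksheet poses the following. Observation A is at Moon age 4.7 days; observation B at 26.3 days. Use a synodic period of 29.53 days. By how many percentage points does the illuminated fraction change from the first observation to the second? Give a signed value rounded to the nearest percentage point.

θ₁ = 360° × 4.7/29.53 = 57.3°, f₁ = (1 − cos θ₁)/2 = 0.230.
θ₂ = 360° × 26.3/29.53 = 320.6°, f₂ = (1 − cos θ₂)/2 = 0.114.
Change = f₂ − f₁ = -0.116 → -12 percentage points.

-12 pp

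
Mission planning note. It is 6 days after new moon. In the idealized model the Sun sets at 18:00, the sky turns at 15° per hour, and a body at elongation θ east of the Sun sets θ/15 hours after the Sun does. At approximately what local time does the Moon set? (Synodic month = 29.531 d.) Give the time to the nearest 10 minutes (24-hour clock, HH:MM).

22:50

Phase angle: θ = 360°·(6 d)/(29.531 d) = 73.1°.
The Moon trails the Sun by θ/15 = 73.1/15 ≈ 4.88 hours.
18:00 + 4.876 h ≈ 22:53 → 22:50 to the nearest ten minutes.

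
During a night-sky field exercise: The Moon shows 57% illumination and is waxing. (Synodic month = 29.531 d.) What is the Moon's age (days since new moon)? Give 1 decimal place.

Invert f = (1 − cos θ)/2 to get cos θ = 1 − 2(0.57) = -0.140, hence θ₀ = arccos -0.140 = 98.0°.
Before full moon the principal value applies: θ = 98.0°.
That fraction of the synodic month is 98.0/360 × 29.531 d ≈ 8.04 d.

8.0 days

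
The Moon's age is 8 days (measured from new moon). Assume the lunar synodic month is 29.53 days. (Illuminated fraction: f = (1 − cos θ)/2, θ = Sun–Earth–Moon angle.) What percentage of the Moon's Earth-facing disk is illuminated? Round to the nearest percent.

The Moon has covered 8/29.53 of its cycle, so θ ≈ 360° × 8/29.53 = 97.5°.
With cos θ = (-0.131), the lit fraction is (1 − (-0.131))/2 ≈ 0.566, so 57%.

57%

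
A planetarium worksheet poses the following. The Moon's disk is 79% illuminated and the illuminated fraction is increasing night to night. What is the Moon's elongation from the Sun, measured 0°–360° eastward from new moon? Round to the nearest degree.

From f = (1 − cos θ)/2: cos θ = 1 − 2×0.79 = -0.580; arccos → 125.5°.
The Moon is waxing (0°–180°), so θ = 125.5° directly.

125°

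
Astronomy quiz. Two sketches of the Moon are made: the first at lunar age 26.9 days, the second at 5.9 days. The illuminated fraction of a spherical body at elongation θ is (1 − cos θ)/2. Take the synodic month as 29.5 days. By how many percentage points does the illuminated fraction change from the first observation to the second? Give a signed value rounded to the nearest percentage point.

+27 percentage points

θ₁ = 360° × 26.9/29.5 = 328.3°, f₁ = (1 − cos θ₁)/2 = 0.075.
θ₂ = 360° × 5.9/29.5 = 72.0°, f₂ = (1 − cos θ₂)/2 = 0.345.
Change = f₂ − f₁ = +0.271 → +27 percentage points.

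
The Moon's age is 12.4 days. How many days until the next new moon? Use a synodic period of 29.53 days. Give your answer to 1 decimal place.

17.1 days

The next new moon completes the synodic month: 29.53 − 12.4 = 17.130 days.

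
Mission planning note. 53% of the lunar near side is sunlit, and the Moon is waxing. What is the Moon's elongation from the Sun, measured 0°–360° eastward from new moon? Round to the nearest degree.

From f = (1 − cos θ)/2: cos θ = 1 − 2×0.53 = -0.060; arccos → 93.4°.
Waxing ⇒ before full, so θ = 93.4°.

93°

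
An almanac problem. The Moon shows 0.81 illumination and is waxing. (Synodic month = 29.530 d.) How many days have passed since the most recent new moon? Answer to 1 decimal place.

Invert f = (1 − cos θ)/2 to get cos θ = 1 − 2(0.81) = -0.620, hence θ₀ = arccos -0.620 = 128.3°.
Before full moon the principal value applies: θ = 128.3°.
Age = 29.530 × 128.3°/360° ≈ 10.53 days.

10.5 days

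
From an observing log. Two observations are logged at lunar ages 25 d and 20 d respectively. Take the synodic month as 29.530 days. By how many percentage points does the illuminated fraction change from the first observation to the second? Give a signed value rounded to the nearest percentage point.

First observation: θ = 360°·25/29.530 = 304.8°, so f = 0.215.
Second observation: θ = 243.8°, f = 0.721.
Δf = 0.721 − 0.215 = +0.506, i.e. +51 pp.

+51 pp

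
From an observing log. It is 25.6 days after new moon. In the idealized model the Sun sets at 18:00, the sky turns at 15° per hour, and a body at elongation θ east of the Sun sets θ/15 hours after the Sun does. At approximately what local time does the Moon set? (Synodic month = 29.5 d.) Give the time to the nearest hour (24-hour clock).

15:00

Phase angle: θ = 360°·(25.6 d)/(29.5 d) = 312.4°.
At 15° of sky rotation per hour, 312.4° corresponds to a 20.83 h lag.
18:00 + 20.83 h ≈ 14:50 → 15:00 to the nearest hour.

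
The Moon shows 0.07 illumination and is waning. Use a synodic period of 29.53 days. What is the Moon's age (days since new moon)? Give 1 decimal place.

cos θ = 1 − 2f = 0.860, giving a principal value of 30.7°.
Since the Moon is past full (waning), take the reflex angle: θ = 360° − 30.7° = 329.3°.
Age = 29.53 × 329.3°/360° ≈ 27.01 days.

27.0 days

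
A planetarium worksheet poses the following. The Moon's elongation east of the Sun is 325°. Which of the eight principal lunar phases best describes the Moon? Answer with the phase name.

waning crescent

325° lies in the waning crescent sector of the 8-phase cycle.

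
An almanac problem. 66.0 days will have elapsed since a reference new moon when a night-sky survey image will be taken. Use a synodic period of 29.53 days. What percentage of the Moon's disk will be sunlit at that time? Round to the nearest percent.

45%

66.0/29.53 = 2.235 lunations, so 2 complete cycles and 6.94 d into the next.
Phase angle: θ = 360°·(6.94 d)/(29.53 d) = 84.6°.
With cos θ = 0.094, the lit fraction is (1 − 0.094)/2 ≈ 0.453, so 45%.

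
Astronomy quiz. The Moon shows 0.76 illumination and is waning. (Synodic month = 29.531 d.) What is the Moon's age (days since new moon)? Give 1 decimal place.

19.6 days

From f = (1 − cos θ)/2: cos θ = 1 − 2×0.76 = -0.520; arccos → 121.3°.
Waning ⇒ past full, so θ = 360° − 121.3° = 238.7°.
Age = 29.531 × 238.7°/360° ≈ 19.58 days.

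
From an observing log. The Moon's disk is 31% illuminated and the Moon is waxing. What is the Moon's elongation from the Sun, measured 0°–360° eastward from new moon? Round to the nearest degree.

68°

cos θ = 1 − 2f = 0.380, giving a principal value of 67.7°.
Before full moon the principal value applies: θ = 67.7°.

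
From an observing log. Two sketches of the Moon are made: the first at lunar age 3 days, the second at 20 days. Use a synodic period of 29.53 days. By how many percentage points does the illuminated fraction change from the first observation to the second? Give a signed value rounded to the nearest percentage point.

θ₁ = 360° × 3/29.53 = 36.6°, f₁ = (1 − cos θ₁)/2 = 0.098.
θ₂ = 360° × 20/29.53 = 243.8°, f₂ = (1 − cos θ₂)/2 = 0.721.
Change = f₂ − f₁ = +0.622 → +62 percentage points.

+62 percentage points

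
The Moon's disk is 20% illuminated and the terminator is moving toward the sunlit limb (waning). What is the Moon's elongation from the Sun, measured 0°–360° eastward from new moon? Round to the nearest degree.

307°

cos θ = 1 − 2f = 0.600, giving a principal value of 53.1°.
Waning ⇒ past full, so θ = 360° − 53.1° = 306.9°.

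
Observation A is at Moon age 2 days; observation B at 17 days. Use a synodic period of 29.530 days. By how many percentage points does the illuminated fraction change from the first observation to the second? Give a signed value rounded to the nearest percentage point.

θ₁ = 360° × 2/29.530 = 24.4°, f₁ = (1 − cos θ₁)/2 = 0.045.
θ₂ = 360° × 17/29.530 = 207.2°, f₂ = (1 − cos θ₂)/2 = 0.945.
Change = f₂ − f₁ = +0.900 → +90 percentage points.

+90 percentage points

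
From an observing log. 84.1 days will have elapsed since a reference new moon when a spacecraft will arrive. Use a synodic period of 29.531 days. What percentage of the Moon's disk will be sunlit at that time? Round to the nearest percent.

21%

84.1 d spans 2 complete synodic months (2 × 29.531 = 59.06 d) plus 25.04 d.
Phase angle: θ = 360°·(25.04 d)/(29.531 d) = 305.2°.
With cos θ = 0.577, the lit fraction is (1 − 0.577)/2 ≈ 0.212, so 21%.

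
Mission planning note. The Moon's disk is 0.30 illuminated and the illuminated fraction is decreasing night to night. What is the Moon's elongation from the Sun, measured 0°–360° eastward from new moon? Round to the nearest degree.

cos θ = 1 − 2f = 0.400, giving a principal value of 66.4°.
Waning ⇒ past full, so θ = 360° − 66.4° = 293.6°.

294°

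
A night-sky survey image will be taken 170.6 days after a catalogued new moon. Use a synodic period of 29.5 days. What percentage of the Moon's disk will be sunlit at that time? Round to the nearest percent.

40%

170.6 d spans 5 complete synodic months (5 × 29.5 = 147.50 d) plus 23.10 d.
The Moon has covered 23.10/29.5 of its cycle, so θ ≈ 360° × 23.10/29.5 = 281.9°.
Illuminated fraction = (1 − cos 281.9°)/2 = (1 − 0.206)/2 ≈ 0.397, so 40%.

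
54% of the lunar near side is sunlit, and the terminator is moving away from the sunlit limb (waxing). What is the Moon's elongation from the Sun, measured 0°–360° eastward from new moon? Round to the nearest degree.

95°

Invert f = (1 − cos θ)/2 to get cos θ = 1 − 2(0.54) = -0.080, hence θ₀ = arccos -0.080 = 94.6°.
The Moon is waxing (0°–180°), so θ = 94.6° directly.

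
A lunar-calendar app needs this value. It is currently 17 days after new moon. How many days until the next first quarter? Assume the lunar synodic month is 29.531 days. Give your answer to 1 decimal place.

19.9 days

First quarter occurs at elongation 90°, i.e. at age 29.531 × 90/360 = 7.383 d.
Already past this cycle's first quarter; the next is at 7.383 + 29.531 = 36.914 d, so 36.914 − 17 = 19.914 days.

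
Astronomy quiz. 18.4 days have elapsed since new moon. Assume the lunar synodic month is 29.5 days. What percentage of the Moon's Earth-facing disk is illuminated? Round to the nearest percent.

86%

The Moon has covered 18.4/29.5 of its cycle, so θ ≈ 360° × 18.4/29.5 = 224.5°.
With cos θ = (-0.713), the lit fraction is (1 − (-0.713))/2 ≈ 0.856, so 86%.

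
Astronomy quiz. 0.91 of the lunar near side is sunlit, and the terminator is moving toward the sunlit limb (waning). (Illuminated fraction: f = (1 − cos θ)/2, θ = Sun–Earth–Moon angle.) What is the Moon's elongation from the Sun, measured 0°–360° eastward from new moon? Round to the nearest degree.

215°

cos θ = 1 − 2f = -0.820, giving a principal value of 145.1°.
Since the Moon is past full (waning), take the reflex angle: θ = 360° − 145.1° = 214.9°.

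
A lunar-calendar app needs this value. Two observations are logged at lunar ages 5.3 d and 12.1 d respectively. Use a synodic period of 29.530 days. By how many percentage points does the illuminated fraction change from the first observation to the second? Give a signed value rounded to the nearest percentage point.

First observation: θ = 360°·5.3/29.530 = 64.6°, so f = 0.286.
Second observation: θ = 147.5°, f = 0.922.
Δf = 0.922 − 0.286 = +0.636, i.e. +64 pp.

+64 percentage points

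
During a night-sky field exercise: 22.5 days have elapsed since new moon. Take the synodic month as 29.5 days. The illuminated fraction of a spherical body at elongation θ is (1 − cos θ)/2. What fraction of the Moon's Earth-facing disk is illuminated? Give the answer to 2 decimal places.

The Moon has covered 22.5/29.5 of its cycle, so θ ≈ 360° × 22.5/29.5 = 274.6°.
With cos θ = 0.080, the lit fraction is (1 − 0.080)/2 ≈ 0.460.

0.46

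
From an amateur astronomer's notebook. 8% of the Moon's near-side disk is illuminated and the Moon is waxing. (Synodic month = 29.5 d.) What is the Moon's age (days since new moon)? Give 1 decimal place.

2.7 days

cos θ = 1 − 2f = 0.840, giving a principal value of 32.9°.
Waxing ⇒ before full, so θ = 32.9°.
That fraction of the synodic month is 32.9/360 × 29.5 d ≈ 2.69 d.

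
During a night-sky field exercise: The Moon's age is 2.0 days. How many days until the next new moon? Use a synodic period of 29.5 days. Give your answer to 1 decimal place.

The next new moon completes the synodic month: 29.5 − 2.0 = 27.500 days.

27.5 days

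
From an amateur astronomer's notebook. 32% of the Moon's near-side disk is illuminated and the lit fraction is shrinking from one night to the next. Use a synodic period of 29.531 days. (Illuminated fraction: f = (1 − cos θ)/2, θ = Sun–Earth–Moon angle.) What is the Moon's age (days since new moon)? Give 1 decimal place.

23.9 days

cos θ = 1 − 2f = 0.360, giving a principal value of 68.9°.
Waning ⇒ past full, so θ = 360° − 68.9° = 291.1°.
Age = 29.531 × 291.1°/360° ≈ 23.88 days.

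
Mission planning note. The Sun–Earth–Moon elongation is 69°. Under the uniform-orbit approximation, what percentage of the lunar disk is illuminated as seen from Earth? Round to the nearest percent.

32%

Half-versine of 69°: (1 − 0.358)/2 = 0.321, i.e. 32%.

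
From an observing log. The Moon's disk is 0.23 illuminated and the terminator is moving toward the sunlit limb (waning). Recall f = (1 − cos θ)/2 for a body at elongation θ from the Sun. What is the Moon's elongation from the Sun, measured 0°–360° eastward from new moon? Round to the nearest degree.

Invert f = (1 − cos θ)/2 to get cos θ = 1 − 2(0.23) = 0.540, hence θ₀ = arccos 0.540 = 57.3°.
A waning Moon lies in 180°–360°, so θ = 360° − 57.3° = 302.7°.

303°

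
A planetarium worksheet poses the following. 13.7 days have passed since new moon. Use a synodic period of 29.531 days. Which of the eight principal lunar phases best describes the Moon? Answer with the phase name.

θ ≈ 360° × 13.7/29.531 = 167°, which falls in the full moon sector.

full moon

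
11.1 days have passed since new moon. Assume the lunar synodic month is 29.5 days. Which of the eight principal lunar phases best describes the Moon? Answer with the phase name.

θ ≈ 360° × 11.1/29.5 = 135°, which falls in the waxing gibbous sector.

waxing gibbous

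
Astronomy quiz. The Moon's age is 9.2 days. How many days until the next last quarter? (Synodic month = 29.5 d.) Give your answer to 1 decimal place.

12.9 days

Last quarter is 0.75 of the way through the cycle: age 0.75 × 29.5 = 22.125 d.
So 12.925 days remain (22.125 − 9.2).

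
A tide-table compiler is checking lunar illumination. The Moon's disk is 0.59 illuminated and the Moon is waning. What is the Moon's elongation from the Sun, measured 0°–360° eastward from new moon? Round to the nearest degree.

Invert f = (1 − cos θ)/2 to get cos θ = 1 − 2(0.59) = -0.180, hence θ₀ = arccos -0.180 = 100.4°.
Waning ⇒ past full, so θ = 360° − 100.4° = 259.6°.

260°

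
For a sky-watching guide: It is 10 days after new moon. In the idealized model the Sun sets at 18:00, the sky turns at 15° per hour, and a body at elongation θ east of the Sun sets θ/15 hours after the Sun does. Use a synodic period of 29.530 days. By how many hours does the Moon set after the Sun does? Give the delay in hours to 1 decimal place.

8.1 h

Elongation θ = 360° × 10/29.530 ≈ 121.9°.
At 15° of sky rotation per hour, 121.9° corresponds to a 8.13 h lag.
So the Moon sets 8.13 h after the Sun.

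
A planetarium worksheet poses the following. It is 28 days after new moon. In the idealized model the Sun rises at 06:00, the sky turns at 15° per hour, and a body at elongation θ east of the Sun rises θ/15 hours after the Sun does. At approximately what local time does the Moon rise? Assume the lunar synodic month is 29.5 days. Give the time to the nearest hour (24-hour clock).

05:00

Phase angle: θ = 360°·(28 d)/(29.5 d) = 341.7°.
Delay after the Sun = 341.7° / (15°/h) ≈ 22.78 h.
06:00 + 22.78 h ≈ 04:47 → 05:00 to the nearest hour.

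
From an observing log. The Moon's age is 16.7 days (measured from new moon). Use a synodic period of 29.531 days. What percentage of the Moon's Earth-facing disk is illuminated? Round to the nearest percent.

Phase angle: θ = 360°·(16.7 d)/(29.531 d) = 203.6°.
With cos θ = (-0.916), the lit fraction is (1 − (-0.916))/2 ≈ 0.958, so 96%.

96%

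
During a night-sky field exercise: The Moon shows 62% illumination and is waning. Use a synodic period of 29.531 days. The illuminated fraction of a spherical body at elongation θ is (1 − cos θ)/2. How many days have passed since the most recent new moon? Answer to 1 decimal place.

From f = (1 − cos θ)/2: cos θ = 1 − 2×0.62 = -0.240; arccos → 103.9°.
Since the Moon is past full (waning), take the reflex angle: θ = 360° − 103.9° = 256.1°.
At 360°/29.531 d per day, 256.1° corresponds to 21.01 days.

21.0 days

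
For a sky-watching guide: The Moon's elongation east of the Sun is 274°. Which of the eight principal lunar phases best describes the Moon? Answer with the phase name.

last quarter

274° lies in the last quarter sector of the 8-phase cycle.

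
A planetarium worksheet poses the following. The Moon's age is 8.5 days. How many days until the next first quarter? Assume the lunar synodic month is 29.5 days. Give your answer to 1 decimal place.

28.4 days

First quarter is 0.25 of the way through the cycle: age 0.25 × 29.5 = 7.375 d.
This lunation's first quarter (7.375 d) has passed, so add one period: 36.875 − 8.5 = 28.375 days.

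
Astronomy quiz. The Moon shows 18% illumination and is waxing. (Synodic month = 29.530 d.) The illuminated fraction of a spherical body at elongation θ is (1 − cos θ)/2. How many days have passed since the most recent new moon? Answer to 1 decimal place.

4.1 days

From f = (1 − cos θ)/2: cos θ = 1 − 2×0.18 = 0.640; arccos → 50.2°.
The Moon is waxing (0°–180°), so θ = 50.2° directly.
Age = 29.530 × 50.2°/360° ≈ 4.12 days.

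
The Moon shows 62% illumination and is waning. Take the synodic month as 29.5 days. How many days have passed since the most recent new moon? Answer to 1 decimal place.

21.0 days

Invert f = (1 − cos θ)/2 to get cos θ = 1 − 2(0.62) = -0.240, hence θ₀ = arccos -0.240 = 103.9°.
Waning ⇒ past full, so θ = 360° − 103.9° = 256.1°.
Age = 29.5 × 256.1°/360° ≈ 20.99 days.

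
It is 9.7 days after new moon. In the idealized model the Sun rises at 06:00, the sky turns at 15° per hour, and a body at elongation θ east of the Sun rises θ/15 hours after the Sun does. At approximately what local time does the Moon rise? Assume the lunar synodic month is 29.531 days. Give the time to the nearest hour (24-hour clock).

14:00

The Moon has covered 9.7/29.531 of its cycle, so θ ≈ 360° × 9.7/29.531 = 118.2°.
At 15° of sky rotation per hour, 118.2° corresponds to a 7.88 h lag.
06:00 + 7.88 h ≈ 13:53 → 14:00 to the nearest hour.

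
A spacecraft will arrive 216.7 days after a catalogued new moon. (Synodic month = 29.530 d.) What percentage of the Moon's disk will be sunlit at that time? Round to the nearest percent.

Reduce mod P: 216.7 − 7×29.530 = 9.99 d into the current lunation.
Phase angle: θ = 360°·(9.99 d)/(29.530 d) = 121.8°.
Illuminated fraction = (1 − cos 121.8°)/2 = (1 − (-0.527))/2 ≈ 0.763, so 76%.

76%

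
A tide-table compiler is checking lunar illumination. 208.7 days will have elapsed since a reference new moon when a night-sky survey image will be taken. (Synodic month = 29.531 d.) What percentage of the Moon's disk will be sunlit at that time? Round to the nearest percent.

208.7 d spans 7 complete synodic months (7 × 29.531 = 206.72 d) plus 1.98 d.
The Moon has covered 1.98/29.531 of its cycle, so θ ≈ 360° × 1.98/29.531 = 24.2°.
Illuminated fraction = (1 − cos 24.2°)/2 = (1 − 0.912)/2 ≈ 0.044, so 4%.

4%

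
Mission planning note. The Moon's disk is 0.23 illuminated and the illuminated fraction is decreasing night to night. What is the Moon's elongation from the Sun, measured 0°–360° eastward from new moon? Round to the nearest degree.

From f = (1 − cos θ)/2: cos θ = 1 − 2×0.23 = 0.540; arccos → 57.3°.
Waning ⇒ past full, so θ = 360° − 57.3° = 302.7°.

303°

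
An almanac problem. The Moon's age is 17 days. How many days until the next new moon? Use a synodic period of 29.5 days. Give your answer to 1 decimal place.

12.5 days

One full lunation from the last new moon is 29.5 d; remaining = 29.5 − 17 = 12.500 d.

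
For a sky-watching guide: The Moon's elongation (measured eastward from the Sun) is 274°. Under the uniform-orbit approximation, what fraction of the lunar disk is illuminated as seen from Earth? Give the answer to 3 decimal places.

0.465

f = (1 − cos 274°)/2 = (1 − 0.070)/2 ≈ 0.465.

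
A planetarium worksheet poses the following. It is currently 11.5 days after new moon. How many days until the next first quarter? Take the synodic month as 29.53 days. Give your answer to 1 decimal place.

First quarter occurs at elongation 90°, i.e. at age 29.53 × 90/360 = 7.383 d.
Already past this cycle's first quarter; the next is at 7.383 + 29.53 = 36.913 d, so 36.913 − 11.5 = 25.413 days.

25.4 days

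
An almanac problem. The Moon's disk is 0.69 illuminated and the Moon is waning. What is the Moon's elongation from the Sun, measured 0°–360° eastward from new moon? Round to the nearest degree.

Invert f = (1 − cos θ)/2 to get cos θ = 1 − 2(0.69) = -0.380, hence θ₀ = arccos -0.380 = 112.3°.
Since the Moon is past full (waning), take the reflex angle: θ = 360° − 112.3° = 247.7°.

248°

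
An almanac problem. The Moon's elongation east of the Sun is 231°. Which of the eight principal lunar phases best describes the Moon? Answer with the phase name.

waning gibbous

The waning gibbous sector spans roughly 202°–248°; 231° falls inside it.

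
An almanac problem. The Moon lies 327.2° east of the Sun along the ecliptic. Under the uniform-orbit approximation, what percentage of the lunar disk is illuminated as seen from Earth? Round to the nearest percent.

cos 327.2° = 0.841, so f = (1 − 0.841)/2 = 0.080, i.e. 8%.

8%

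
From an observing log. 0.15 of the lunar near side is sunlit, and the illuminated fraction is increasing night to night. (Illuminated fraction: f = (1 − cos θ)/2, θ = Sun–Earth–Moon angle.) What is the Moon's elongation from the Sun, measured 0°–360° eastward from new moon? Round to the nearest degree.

Invert f = (1 − cos θ)/2 to get cos θ = 1 − 2(0.15) = 0.700, hence θ₀ = arccos 0.700 = 45.6°.
The Moon is waxing (0°–180°), so θ = 45.6° directly.

46°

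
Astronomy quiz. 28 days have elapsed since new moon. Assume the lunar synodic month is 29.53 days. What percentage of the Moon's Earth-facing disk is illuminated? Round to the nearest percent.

The Moon has covered 28/29.53 of its cycle, so θ ≈ 360° × 28/29.53 = 341.3°.
With cos θ = 0.947, the lit fraction is (1 − 0.947)/2 ≈ 0.026, so 3%.

3%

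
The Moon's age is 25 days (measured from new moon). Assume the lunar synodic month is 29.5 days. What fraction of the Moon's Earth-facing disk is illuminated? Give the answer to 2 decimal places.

Phase angle: θ = 360°·(25 d)/(29.5 d) = 305.1°.
Illuminated fraction = (1 − cos 305.1°)/2 = (1 − 0.575)/2 ≈ 0.213.

0.21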